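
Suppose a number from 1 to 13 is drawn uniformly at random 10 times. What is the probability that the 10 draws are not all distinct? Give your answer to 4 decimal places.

P(all 10 different) = 13/13 · 12/13 · ··· · 4/13 ≈ 0.0075.
P(at least two equal) = 1 − 0.0075 = 0.9925.

0.9925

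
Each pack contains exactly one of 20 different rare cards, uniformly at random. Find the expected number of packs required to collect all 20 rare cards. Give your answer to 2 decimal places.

After i distinct types are collected, each trial gives a new one with probability (20−i)/20, so the expected wait for the next new type is 20/(20−i).
E = 20/20 + 20/19 + 20/18 + 20/17 + 20/16 + 20/15 + 20/14 + 20/13 + 20/12 + 20/11 + 20/10 + 20/9 + 20/8 + 20/7 + 20/6 + 20/5 + 20/4 + 20/3 + 20/2 + 20/1 = 279175675/3879876 ≈ 71.95.

71.95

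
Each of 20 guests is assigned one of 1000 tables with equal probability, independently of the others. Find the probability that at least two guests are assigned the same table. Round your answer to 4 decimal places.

0.1741

It's easier to compute the probability that all 20 are distinct.
P(all distinct) = 1000/1000 · 999/1000 · ··· · 981/1000 ≈ 0.8259.
So the probability of at least one match is 1 − 0.8259 = 0.1741.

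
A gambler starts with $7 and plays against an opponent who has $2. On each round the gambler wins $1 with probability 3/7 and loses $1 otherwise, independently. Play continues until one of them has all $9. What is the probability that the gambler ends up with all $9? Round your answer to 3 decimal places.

0.527

Let r = q/p = (4/7)/(3/7) = 4/3. The recurrence P(i) = p·P(i+1) + q·P(i−1) with P(0)=0, P(9)=1 gives P(i) = (1 − r^i)/(1 − r^9).
P(7) = (1 − (4/3)^7) / (1 − (4/3)^9) = 127773/242461 ≈ 0.527.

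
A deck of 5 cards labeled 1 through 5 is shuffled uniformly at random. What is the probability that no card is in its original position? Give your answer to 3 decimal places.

This is the derangement probability: permutations of 5 with no fixed point.
D(5) = 5! · (1 − 1/1! + 1/2! − ··· + (−1)^5/5!) = 44.
P = 44/120 = 11/30 ≈ 0.367.

0.367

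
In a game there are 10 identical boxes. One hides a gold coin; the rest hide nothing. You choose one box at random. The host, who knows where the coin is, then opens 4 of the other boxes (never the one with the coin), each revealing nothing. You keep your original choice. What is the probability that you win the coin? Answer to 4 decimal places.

0.1000

The host can always open 4 empty boxes regardless of your choice, so the reveals give no information about your original box.
P(win by staying) = 1/10 ≈ 0.1000.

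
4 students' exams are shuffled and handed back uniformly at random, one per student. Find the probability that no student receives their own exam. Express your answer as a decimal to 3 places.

0.375

This is the derangement probability: permutations of 4 with no fixed point.
D(4) = 4! · (1 − 1/1! + 1/2! − ··· + (−1)^4/4!) = 9.
P = 9/24 = 3/8 ≈ 0.375.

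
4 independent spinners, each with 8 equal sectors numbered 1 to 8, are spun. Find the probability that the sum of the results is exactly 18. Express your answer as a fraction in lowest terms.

43/512

There are 8^4 = 4096 equally likely outcomes.
The number of ordered 4-tuples from {1,…,8} summing to 18 is 344.
P(sum = 18) = 344/4096 = 43/512.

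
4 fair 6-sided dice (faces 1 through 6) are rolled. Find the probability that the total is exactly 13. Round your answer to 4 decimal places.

0.1080

There are 6^4 = 1296 equally likely outcomes.
The number of ordered 4-tuples from {1,…,6} summing to 13 is 140.
P(sum = 13) = 140/1296 = 35/324 ≈ 0.1080.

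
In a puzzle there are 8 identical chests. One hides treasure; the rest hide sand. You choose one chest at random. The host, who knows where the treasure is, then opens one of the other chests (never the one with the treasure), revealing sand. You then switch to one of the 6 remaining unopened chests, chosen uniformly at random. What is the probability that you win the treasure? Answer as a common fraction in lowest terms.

Your original chest holds the treasure with probability 1/8, so the other 7 collectively hold it with probability 7/8.
The host can always find an empty chest to open, so this doesn't change that 7/8; it is now spread over the 6 remaining unopened chests.
P(win by switching) = (7/8) · (1/6) = 7/48.

7/48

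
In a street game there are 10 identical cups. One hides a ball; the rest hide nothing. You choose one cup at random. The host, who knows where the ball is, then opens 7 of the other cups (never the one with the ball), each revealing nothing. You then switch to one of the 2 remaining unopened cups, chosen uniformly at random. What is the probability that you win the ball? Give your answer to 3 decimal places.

Your original cup holds the ball with probability 1/10, so the other 9 collectively hold it with probability 9/10.
The host can always find 7 empty cups to open, so the reveals don't change that 9/10; it is now spread over the 2 remaining unopened cups.
P(win by switching) = (9/10) · (1/2) = 9/20 ≈ 0.450.

0.450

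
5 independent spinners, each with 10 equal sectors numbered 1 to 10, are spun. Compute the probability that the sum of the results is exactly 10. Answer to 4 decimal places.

0.0013

There are 10^5 = 100000 equally likely outcomes.
The number of ordered 5-tuples from {1,…,10} summing to 10 is 126.
P(sum = 10) = 126/100000 = 63/50000 ≈ 0.0013.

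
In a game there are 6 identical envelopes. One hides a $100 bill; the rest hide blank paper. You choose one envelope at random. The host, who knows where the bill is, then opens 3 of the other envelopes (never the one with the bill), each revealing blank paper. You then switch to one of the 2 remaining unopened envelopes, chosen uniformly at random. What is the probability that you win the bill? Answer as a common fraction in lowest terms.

5/12

Your original envelope holds the bill with probability 1/6, so the other 5 collectively hold it with probability 5/6.
The host can always find 3 empty envelopes to open, so the reveals don't change that 5/6; it is now spread over the 2 remaining unopened envelopes.
P(win by switching) = (5/6) · (1/2) = 5/12.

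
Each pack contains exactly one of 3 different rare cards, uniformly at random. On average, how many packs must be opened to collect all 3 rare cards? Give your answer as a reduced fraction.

11/2

After i distinct types are collected, each trial gives a new one with probability (3−i)/3, so the expected wait for the next new type is 3/(3−i).
E = 3/3 + 3/2 + 3/1 = 11/2.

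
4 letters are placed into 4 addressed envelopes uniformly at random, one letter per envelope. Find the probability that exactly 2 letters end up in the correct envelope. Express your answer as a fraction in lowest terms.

Choose which 2 of the 4 are fixed: C(4,2) = 6 ways.
The remaining 2 must have no fixed point: D(2) = 1.
P = 6·1/24 = 1/4.

1/4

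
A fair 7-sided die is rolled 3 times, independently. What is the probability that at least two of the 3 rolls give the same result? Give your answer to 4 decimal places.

0.3878

P(all 3 different) = 7/7 · 6/7 · ··· · 5/7 ≈ 0.6122.
P(at least two equal) = 1 − 0.6122 = 0.3878.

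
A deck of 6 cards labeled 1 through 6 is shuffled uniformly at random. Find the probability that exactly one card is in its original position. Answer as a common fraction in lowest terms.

Choose which one is fixed: C(6,1) = 6 ways.
The remaining 5 must have no fixed point: D(5) = 44.
P = 6·44/720 = 11/30.

11/30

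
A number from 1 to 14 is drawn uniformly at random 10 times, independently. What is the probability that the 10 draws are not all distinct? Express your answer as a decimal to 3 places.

0.987

P(all 10 different) = 14/14 · 13/14 · ··· · 5/14 ≈ 0.013.
P(at least two equal) = 1 − 0.013 = 0.987.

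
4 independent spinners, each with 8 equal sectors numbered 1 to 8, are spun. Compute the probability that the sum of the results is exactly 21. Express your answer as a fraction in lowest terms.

There are 8^4 = 4096 equally likely outcomes.
The number of ordered 4-tuples from {1,…,8} summing to 21 is 284.
P(sum = 21) = 284/4096 = 71/1024.

71/1024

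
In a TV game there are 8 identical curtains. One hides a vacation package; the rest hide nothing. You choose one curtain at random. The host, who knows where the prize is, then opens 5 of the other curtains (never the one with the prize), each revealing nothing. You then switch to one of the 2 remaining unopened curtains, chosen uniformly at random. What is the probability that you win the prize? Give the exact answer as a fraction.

7/16

Your original curtain holds the prize with probability 1/8, so the other 7 collectively hold it with probability 7/8.
The host can always find 5 empty curtains to open, so the reveals don't change that 7/8; it is now spread over the 2 remaining unopened curtains.
P(win by switching) = (7/8) · (1/2) = 7/16.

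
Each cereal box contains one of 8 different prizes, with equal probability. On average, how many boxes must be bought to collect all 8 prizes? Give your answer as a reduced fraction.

761/35

After i distinct types are collected, each trial gives a new one with probability (8−i)/8, so the expected wait for the next new type is 8/(8−i).
E = 8/8 + 8/7 + 8/6 + 8/5 + 8/4 + 8/3 + 8/2 + 8/1 = 761/35.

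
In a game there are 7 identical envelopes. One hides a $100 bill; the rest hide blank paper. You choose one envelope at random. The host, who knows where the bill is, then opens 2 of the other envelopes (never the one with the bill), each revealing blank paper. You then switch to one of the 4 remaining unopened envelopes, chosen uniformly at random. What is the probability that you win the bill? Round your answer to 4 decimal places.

0.2143

Your original envelope holds the bill with probability 1/7, so the other 6 collectively hold it with probability 6/7.
The host can always find 2 empty envelopes to open, so the reveals don't change that 6/7; it is now spread over the 4 remaining unopened envelopes.
P(win by switching) = (6/7) · (1/4) = 3/14 ≈ 0.2143.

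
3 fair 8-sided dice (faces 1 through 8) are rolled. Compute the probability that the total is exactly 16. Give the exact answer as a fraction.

There are 8^3 = 512 equally likely outcomes.
The number of ordered 3-tuples from {1,…,8} summing to 16 is 42.
P(sum = 16) = 42/512 = 21/256.

21/256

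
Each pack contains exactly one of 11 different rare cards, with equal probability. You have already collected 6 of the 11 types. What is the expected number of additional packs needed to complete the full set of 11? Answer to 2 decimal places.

25.12

Starting from 6 distinct types, each trial gives a new one with probability (11−i)/11 when i types are held, so the wait for the next new type is 11/(11−i).
E = 11/5 + 11/4 + 11/3 + 11/2 + 11/1 = 1507/60 ≈ 25.12.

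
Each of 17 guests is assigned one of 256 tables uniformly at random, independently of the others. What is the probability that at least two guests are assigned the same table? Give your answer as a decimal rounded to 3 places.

0.419

It's easier to compute the probability that all 17 are distinct.
P(all distinct) = 256/256 · 255/256 · ··· · 240/256 ≈ 0.581.
So the probability of at least one match is 1 − 0.581 = 0.419.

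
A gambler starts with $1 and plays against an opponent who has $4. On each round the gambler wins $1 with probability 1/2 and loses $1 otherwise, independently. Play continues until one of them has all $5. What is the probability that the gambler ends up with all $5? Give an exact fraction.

1/5

With a fair step, P(i) = ½P(i−1) + ½P(i+1) with P(0)=0, P(5)=1 has the linear solution P(i) = i/5.
P(1) = 1/5.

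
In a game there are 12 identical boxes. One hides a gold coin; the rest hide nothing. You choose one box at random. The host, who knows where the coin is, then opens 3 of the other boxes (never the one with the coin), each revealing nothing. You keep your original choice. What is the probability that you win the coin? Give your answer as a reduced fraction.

1/12

The host can always open 3 empty boxes regardless of your choice, so the reveals give no information about your original box.
P(win by staying) = 1/12.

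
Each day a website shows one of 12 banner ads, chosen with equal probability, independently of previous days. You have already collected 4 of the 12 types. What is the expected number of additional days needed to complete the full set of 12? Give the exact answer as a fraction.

Starting from 4 distinct types, each trial gives a new one with probability (12−i)/12 when i types are held, so the wait for the next new type is 12/(12−i).
E = 12/8 + 12/7 + 12/6 + 12/5 + 12/4 + 12/3 + 12/2 + 12/1 = 2283/70.

2283/70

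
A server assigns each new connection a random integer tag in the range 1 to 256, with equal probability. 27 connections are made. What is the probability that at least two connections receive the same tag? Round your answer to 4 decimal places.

It's easier to compute the probability that all 27 are distinct.
P(all distinct) = 256/256 · 255/256 · ··· · 230/256 ≈ 0.2415.
So the probability of at least one match is 1 − 0.2415 = 0.7585.

0.7585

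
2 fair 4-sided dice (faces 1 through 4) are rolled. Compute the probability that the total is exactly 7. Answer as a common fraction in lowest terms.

There are 4^2 = 16 equally likely outcomes.
The number of ordered 2-tuples from {1,…,4} summing to 7 is 2.
P(sum = 7) = 2/16 = 1/8.

1/8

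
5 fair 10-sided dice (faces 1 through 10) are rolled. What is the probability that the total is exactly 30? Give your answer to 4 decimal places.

There are 10^5 = 100000 equally likely outcomes.
The number of ordered 5-tuples from {1,…,10} summing to 30 is 5631.
P(sum = 30) = 5631/100000 ≈ 0.0563.

0.0563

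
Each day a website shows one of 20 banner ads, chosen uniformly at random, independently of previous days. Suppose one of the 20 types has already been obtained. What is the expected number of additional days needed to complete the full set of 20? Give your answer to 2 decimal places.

Starting from 1 distinct type, each trial gives a new one with probability (20−i)/20 when i types are held, so the wait for the next new type is 20/(20−i).
E = 20/19 + 20/18 + 20/17 + 20/16 + 20/15 + 20/14 + 20/13 + 20/12 + 20/11 + 20/10 + 20/9 + 20/8 + 20/7 + 20/6 + 20/5 + 20/4 + 20/3 + 20/2 + 20/1 = 275295799/3879876 ≈ 70.95.

70.95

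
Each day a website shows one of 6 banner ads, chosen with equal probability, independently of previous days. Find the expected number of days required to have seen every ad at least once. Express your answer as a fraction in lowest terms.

After i distinct types are collected, each trial gives a new one with probability (6−i)/6, so the expected wait for the next new type is 6/(6−i).
E = 6/6 + 6/5 + 6/4 + 6/3 + 6/2 + 6/1 = 147/10.

147/10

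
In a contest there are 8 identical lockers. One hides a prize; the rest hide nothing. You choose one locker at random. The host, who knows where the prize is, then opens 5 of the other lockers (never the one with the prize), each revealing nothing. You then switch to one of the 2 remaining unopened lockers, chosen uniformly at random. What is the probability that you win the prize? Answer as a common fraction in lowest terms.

7/16

Your original locker holds the prize with probability 1/8, so the other 7 collectively hold it with probability 7/8.
The host can always find 5 empty lockers to open, so the reveals don't change that 7/8; it is now spread over the 2 remaining unopened lockers.
P(win by switching) = (7/8) · (1/2) = 7/16.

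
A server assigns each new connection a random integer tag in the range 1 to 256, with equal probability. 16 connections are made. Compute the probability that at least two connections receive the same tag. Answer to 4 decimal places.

0.3803

It's easier to compute the probability that all 16 are distinct.
P(all distinct) = 256/256 · 255/256 · ··· · 241/256 ≈ 0.6197.
So the probability of at least one match is 1 − 0.6197 = 0.3803.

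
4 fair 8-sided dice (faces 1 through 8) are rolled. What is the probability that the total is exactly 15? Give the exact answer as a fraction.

71/1024

There are 8^4 = 4096 equally likely outcomes.
The number of ordered 4-tuples from {1,…,8} summing to 15 is 284.
P(sum = 15) = 284/4096 = 71/1024.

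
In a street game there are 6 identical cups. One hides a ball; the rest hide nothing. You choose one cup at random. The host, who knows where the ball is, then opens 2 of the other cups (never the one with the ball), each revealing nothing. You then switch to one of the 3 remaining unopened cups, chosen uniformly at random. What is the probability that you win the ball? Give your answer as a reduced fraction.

Your original cup holds the ball with probability 1/6, so the other 5 collectively hold it with probability 5/6.
The host can always find 2 empty cups to open, so the reveals don't change that 5/6; it is now spread over the 3 remaining unopened cups.
P(win by switching) = (5/6) · (1/3) = 5/18.

5/18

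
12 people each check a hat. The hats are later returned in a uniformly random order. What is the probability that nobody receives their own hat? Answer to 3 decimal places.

This is the derangement probability: permutations of 12 with no fixed point.
D(12) = 12! · (1 − 1/1! + 1/2! − ··· + (−1)^12/12!) = 176214841.
P = 176214841/479001600 = 16019531/43545600 ≈ 0.368.

0.368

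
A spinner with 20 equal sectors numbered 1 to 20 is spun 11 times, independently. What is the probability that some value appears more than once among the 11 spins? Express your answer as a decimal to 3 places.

0.967

P(all 11 different) = 20/20 · 19/20 · ··· · 10/20 ≈ 0.033.
P(at least two equal) = 1 − 0.033 = 0.967.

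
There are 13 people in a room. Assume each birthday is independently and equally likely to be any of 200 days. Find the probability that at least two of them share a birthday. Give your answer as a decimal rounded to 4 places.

It's easier to compute the probability that all 13 are distinct.
P(all distinct) = 200/200 · 199/200 · ··· · 188/200 ≈ 0.6714.
So the probability of at least one match is 1 − 0.6714 = 0.3286.

0.3286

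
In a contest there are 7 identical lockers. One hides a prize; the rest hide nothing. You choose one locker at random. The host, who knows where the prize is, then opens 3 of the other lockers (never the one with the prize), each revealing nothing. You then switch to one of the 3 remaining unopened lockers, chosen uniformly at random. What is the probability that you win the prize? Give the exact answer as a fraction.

Your original locker holds the prize with probability 1/7, so the other 6 collectively hold it with probability 6/7.
The host can always find 3 empty lockers to open, so the reveals don't change that 6/7; it is now spread over the 3 remaining unopened lockers.
P(win by switching) = (6/7) · (1/3) = 2/7.

2/7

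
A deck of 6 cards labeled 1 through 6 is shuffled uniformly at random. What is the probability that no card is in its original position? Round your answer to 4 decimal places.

This is the derangement probability: permutations of 6 with no fixed point.
D(6) = 6! · (1 − 1/1! + 1/2! − ··· + (−1)^6/6!) = 265.
P = 265/720 = 53/144 ≈ 0.3681.

0.3681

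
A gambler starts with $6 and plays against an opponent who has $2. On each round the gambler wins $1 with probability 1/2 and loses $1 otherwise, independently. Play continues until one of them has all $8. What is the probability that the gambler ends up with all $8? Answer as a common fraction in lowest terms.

3/4

With a fair step, P(i) = ½P(i−1) + ½P(i+1) with P(0)=0, P(8)=1 has the linear solution P(i) = i/8.
P(6) = 6/8 = 3/4.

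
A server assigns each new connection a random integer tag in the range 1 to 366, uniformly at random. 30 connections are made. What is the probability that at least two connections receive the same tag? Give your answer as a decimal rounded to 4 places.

It's easier to compute the probability that all 30 are distinct.
P(all distinct) = 366/366 · 365/366 · ··· · 337/366 ≈ 0.2947.
So the probability of at least one match is 1 − 0.2947 = 0.7053.

0.7053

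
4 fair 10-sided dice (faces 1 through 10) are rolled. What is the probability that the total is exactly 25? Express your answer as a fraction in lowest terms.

37/625

There are 10^4 = 10000 equally likely outcomes.
The number of ordered 4-tuples from {1,…,10} summing to 25 is 592.
P(sum = 25) = 592/10000 = 37/625.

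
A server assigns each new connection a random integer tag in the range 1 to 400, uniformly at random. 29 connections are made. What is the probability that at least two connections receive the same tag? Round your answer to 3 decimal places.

0.647

It's easier to compute the probability that all 29 are distinct.
P(all distinct) = 400/400 · 399/400 · ··· · 372/400 ≈ 0.353.
So the probability of at least one match is 1 − 0.353 = 0.647.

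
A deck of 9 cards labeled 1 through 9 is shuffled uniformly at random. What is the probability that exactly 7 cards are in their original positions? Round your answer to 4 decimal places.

Choose which 7 of the 9 are fixed: C(9,7) = 36 ways.
The remaining 2 must have no fixed point: D(2) = 1.
P = 36·1/362880 = 1/10080 ≈ 0.0001.

0.0001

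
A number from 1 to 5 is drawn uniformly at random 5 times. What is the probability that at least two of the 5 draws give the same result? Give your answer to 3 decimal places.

P(all 5 different) = 5/5 · 4/5 · ··· · 1/5 ≈ 0.038.
P(at least two equal) = 1 − 0.038 = 0.962.

0.962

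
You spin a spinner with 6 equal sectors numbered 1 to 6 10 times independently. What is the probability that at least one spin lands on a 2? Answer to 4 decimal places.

0.8385

P(no spin lands on a 2) = (5/6)^10 ≈ 0.1615.
P(at least one) = 1 − 0.1615 = 0.8385.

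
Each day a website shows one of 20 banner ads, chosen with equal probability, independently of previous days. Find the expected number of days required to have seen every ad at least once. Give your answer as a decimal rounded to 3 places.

71.955

After i distinct types are collected, each trial gives a new one with probability (20−i)/20, so the expected wait for the next new type is 20/(20−i).
E = 20/20 + 20/19 + 20/18 + 20/17 + 20/16 + 20/15 + 20/14 + 20/13 + 20/12 + 20/11 + 20/10 + 20/9 + 20/8 + 20/7 + 20/6 + 20/5 + 20/4 + 20/3 + 20/2 + 20/1 = 279175675/3879876 ≈ 71.955.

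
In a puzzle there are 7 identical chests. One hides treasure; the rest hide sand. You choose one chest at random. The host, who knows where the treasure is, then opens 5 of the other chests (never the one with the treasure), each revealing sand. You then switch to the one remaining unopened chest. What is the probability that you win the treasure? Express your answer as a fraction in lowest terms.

6/7

Your original chest holds the treasure with probability 1/7, so the other 6 collectively hold it with probability 6/7.
The host can always find 5 empty chests to open, so the reveals don't change that 6/7; it is now spread over the 1 remaining unopened chest.
P(win by switching) = (6/7) · (1/1) = 6/7.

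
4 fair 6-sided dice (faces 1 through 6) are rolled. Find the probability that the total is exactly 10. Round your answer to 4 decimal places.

There are 6^4 = 1296 equally likely outcomes.
The number of ordered 4-tuples from {1,…,6} summing to 10 is 80.
P(sum = 10) = 80/1296 = 5/81 ≈ 0.0617.

0.0617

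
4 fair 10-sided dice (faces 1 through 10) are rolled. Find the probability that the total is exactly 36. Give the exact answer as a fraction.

7/2000

There are 10^4 = 10000 equally likely outcomes.
The number of ordered 4-tuples from {1,…,10} summing to 36 is 35.
P(sum = 36) = 35/10000 = 7/2000.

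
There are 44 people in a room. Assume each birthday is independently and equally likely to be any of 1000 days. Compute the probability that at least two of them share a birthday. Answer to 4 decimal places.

It's easier to compute the probability that all 44 are distinct.
P(all distinct) = 1000/1000 · 999/1000 · ··· · 957/1000 ≈ 0.3829.
So the probability of at least one match is 1 − 0.3829 = 0.6171.

0.6171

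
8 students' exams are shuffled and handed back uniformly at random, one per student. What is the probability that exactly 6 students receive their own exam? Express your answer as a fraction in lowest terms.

Choose which 6 of the 8 are fixed: C(8,6) = 28 ways.
The remaining 2 must have no fixed point: D(2) = 1.
P = 28·1/40320 = 1/1440.

1/1440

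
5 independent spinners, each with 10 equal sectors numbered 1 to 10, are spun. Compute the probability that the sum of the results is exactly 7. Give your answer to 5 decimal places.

0.00015

There are 10^5 = 100000 equally likely outcomes.
The number of ordered 5-tuples from {1,…,10} summing to 7 is 15.
P(sum = 7) = 15/100000 = 3/20000 ≈ 0.00015.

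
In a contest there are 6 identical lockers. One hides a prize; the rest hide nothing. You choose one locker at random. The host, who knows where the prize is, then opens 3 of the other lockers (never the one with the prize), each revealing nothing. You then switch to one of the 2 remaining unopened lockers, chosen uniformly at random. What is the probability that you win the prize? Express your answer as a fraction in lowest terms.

5/12

Your original locker holds the prize with probability 1/6, so the other 5 collectively hold it with probability 5/6.
The host can always find 3 empty lockers to open, so the reveals don't change that 5/6; it is now spread over the 2 remaining unopened lockers.
P(win by switching) = (5/6) · (1/2) = 5/12.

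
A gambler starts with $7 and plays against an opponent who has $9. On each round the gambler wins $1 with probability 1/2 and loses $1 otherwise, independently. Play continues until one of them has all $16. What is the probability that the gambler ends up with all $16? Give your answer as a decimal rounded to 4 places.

With a fair step, P(i) = ½P(i−1) + ½P(i+1) with P(0)=0, P(16)=1 has the linear solution P(i) = i/16.
P(7) = 7/16 ≈ 0.4375.

0.4375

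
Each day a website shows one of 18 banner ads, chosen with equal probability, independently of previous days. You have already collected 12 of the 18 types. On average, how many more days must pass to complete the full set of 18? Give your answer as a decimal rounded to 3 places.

44.100

Starting from 12 distinct types, each trial gives a new one with probability (18−i)/18 when i types are held, so the wait for the next new type is 18/(18−i).
E = 18/6 + 18/5 + 18/4 + 18/3 + 18/2 + 18/1 = 441/10 ≈ 44.100.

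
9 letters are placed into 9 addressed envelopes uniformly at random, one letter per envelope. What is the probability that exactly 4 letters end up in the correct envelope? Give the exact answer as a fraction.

Choose which 4 of the 9 are fixed: C(9,4) = 126 ways.
The remaining 5 must have no fixed point: D(5) = 44.
P = 126·44/362880 = 11/720.

11/720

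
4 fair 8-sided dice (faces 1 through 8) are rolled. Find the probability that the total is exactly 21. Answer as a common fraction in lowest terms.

71/1024

There are 8^4 = 4096 equally likely outcomes.
The number of ordered 4-tuples from {1,…,8} summing to 21 is 284.
P(sum = 21) = 284/4096 = 71/1024.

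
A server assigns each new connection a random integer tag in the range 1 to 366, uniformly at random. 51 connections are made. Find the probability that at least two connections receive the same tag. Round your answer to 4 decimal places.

0.9742

It's easier to compute the probability that all 51 are distinct.
P(all distinct) = 366/366 · 365/366 · ··· · 316/366 ≈ 0.0258.
So the probability of at least one match is 1 − 0.0258 = 0.9742.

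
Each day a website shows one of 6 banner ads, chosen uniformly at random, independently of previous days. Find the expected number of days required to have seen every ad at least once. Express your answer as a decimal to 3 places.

After i distinct types are collected, each trial gives a new one with probability (6−i)/6, so the expected wait for the next new type is 6/(6−i).
E = 6/6 + 6/5 + 6/4 + 6/3 + 6/2 + 6/1 = 147/10 ≈ 14.700.

14.700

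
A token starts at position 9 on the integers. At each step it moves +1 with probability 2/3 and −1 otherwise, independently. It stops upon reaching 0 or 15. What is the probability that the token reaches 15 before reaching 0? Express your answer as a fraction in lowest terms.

4672/4681

Let r = q/p = (1/3)/(2/3) = 1/2. The recurrence P(i) = p·P(i+1) + q·P(i−1) with P(0)=0, P(15)=1 gives P(i) = (1 − r^i)/(1 − r^15).
P(9) = (1 − (1/2)^9) / (1 − (1/2)^15) = 4672/4681.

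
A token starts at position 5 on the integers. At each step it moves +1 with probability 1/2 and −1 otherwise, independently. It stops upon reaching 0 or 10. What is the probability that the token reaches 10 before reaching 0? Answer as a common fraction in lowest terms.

1/2

With a fair step, P(i) = ½P(i−1) + ½P(i+1) with P(0)=0, P(10)=1 has the linear solution P(i) = i/10.
P(5) = 5/10 = 1/2.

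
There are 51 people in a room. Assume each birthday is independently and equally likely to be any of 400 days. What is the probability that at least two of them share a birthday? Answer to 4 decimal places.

It's easier to compute the probability that all 51 are distinct.
P(all distinct) = 400/400 · 399/400 · ··· · 350/400 ≈ 0.0358.
So the probability of at least one match is 1 − 0.0358 = 0.9642.

0.9642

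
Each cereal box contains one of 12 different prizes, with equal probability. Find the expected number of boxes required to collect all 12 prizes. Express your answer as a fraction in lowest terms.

After i distinct types are collected, each trial gives a new one with probability (12−i)/12, so the expected wait for the next new type is 12/(12−i).
E = 12/12 + 12/11 + 12/10 + 12/9 + 12/8 + 12/7 + 12/6 + 12/5 + 12/4 + 12/3 + 12/2 + 12/1 = 86021/2310.

86021/2310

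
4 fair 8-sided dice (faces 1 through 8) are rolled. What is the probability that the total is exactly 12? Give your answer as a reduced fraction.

There are 8^4 = 4096 equally likely outcomes.
The number of ordered 4-tuples from {1,…,8} summing to 12 is 161.
P(sum = 12) = 161/4096.

161/4096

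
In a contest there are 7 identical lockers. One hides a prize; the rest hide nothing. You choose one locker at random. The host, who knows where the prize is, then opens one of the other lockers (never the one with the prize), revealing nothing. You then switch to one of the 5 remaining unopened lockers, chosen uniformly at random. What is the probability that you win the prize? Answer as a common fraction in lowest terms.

6/35

Your original locker holds the prize with probability 1/7, so the other 6 collectively hold it with probability 6/7.
The host can always find an empty locker to open, so this doesn't change that 6/7; it is now spread over the 5 remaining unopened lockers.
P(win by switching) = (6/7) · (1/5) = 6/35.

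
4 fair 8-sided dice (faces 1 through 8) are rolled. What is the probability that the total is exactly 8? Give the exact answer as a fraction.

35/4096

There are 8^4 = 4096 equally likely outcomes.
The number of ordered 4-tuples from {1,…,8} summing to 8 is 35.
P(sum = 8) = 35/4096.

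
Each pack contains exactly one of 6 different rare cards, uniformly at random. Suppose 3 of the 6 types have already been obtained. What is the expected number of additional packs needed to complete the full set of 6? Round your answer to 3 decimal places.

11.000

Starting from 3 distinct types, each trial gives a new one with probability (6−i)/6 when i types are held, so the wait for the next new type is 6/(6−i).
E = 6/3 + 6/2 + 6/1 = 11 ≈ 11.000.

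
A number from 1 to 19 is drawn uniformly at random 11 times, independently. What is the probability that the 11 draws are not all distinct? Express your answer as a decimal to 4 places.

P(all 11 different) = 19/19 · 18/19 · ··· · 9/19 ≈ 0.0259.
P(at least two equal) = 1 − 0.0259 = 0.9741.

0.9741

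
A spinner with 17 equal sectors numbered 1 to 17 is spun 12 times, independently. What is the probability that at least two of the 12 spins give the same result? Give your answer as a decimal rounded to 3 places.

0.995

P(all 12 different) = 17/17 · 16/17 · ··· · 6/17 ≈ 0.005.
P(at least two equal) = 1 − 0.005 = 0.995.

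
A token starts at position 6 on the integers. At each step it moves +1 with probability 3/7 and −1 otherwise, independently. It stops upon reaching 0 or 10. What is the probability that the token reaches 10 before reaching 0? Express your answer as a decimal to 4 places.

Let r = q/p = (4/7)/(3/7) = 4/3. The recurrence P(i) = p·P(i+1) + q·P(i−1) with P(0)=0, P(10)=1 gives P(i) = (1 − r^i)/(1 − r^10).
P(6) = (1 − (4/3)^6) / (1 − (4/3)^10) = 38961/141361 ≈ 0.2756.

0.2756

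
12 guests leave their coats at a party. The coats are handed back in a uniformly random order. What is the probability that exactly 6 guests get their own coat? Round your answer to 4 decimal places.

0.0005

Choose which 6 of the 12 are fixed: C(12,6) = 924 ways.
The remaining 6 must have no fixed point: D(6) = 265.
P = 924·265/479001600 = 53/103680 ≈ 0.0005.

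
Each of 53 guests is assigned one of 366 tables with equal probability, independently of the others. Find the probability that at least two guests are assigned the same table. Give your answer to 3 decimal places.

0.981

It's easier to compute the probability that all 53 are distinct.
P(all distinct) = 366/366 · 365/366 · ··· · 314/366 ≈ 0.019.
So the probability of at least one match is 1 − 0.019 = 0.981.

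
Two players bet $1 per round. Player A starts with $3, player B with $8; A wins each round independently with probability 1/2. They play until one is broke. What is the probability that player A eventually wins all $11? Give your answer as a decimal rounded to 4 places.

With a fair step, P(i) = ½P(i−1) + ½P(i+1) with P(0)=0, P(11)=1 has the linear solution P(i) = i/11.
P(3) = 3/11 ≈ 0.2727.

0.2727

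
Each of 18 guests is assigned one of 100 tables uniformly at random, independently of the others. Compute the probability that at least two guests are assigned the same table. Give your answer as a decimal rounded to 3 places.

It's easier to compute the probability that all 18 are distinct.
P(all distinct) = 100/100 · 99/100 · ··· · 83/100 ≈ 0.196.
So the probability of at least one match is 1 − 0.196 = 0.804.

0.804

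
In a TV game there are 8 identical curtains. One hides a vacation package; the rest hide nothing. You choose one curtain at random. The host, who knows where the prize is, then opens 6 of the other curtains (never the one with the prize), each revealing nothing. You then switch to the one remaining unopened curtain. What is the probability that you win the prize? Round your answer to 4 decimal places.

0.8750

Your original curtain holds the prize with probability 1/8, so the other 7 collectively hold it with probability 7/8.
The host can always find 6 empty curtains to open, so the reveals don't change that 7/8; it is now spread over the 1 remaining unopened curtain.
P(win by switching) = (7/8) · (1/1) = 7/8 ≈ 0.8750.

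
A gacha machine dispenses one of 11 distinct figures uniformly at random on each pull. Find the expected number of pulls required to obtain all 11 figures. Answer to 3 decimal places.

33.219

After i distinct types are collected, each trial gives a new one with probability (11−i)/11, so the expected wait for the next new type is 11/(11−i).
E = 11/11 + 11/10 + 11/9 + 11/8 + 11/7 + 11/6 + 11/5 + 11/4 + 11/3 + 11/2 + 11/1 = 83711/2520 ≈ 33.219.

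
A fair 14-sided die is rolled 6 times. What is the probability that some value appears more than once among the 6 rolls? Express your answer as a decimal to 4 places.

P(all 6 different) = 14/14 · 13/14 · ··· · 9/14 ≈ 0.2872.
P(at least two equal) = 1 − 0.2872 = 0.7128.

0.7128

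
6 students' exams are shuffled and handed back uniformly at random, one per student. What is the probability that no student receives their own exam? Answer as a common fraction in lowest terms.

This is the derangement probability: permutations of 6 with no fixed point.
D(6) = 6! · (1 − 1/1! + 1/2! − ··· + (−1)^6/6!) = 265.
P = 265/720 = 53/144.

53/144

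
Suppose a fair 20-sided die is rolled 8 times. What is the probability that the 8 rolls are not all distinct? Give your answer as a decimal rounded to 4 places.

0.8016

P(all 8 different) = 20/20 · 19/20 · ··· · 13/20 ≈ 0.1984.
P(at least two equal) = 1 − 0.1984 = 0.8016.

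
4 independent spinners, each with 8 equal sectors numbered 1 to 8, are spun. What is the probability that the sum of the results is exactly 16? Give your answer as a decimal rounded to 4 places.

There are 8^4 = 4096 equally likely outcomes.
The number of ordered 4-tuples from {1,…,8} summing to 16 is 315.
P(sum = 16) = 315/4096 ≈ 0.0769.

0.0769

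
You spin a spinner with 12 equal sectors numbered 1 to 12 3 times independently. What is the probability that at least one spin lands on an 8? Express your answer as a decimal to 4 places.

0.2297

P(no spin lands on an 8) = (11/12)^3 ≈ 0.7703.
P(at least one) = 1 − 0.7703 = 0.2297.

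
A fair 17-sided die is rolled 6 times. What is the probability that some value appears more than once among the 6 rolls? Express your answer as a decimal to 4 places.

0.6308

P(all 6 different) = 17/17 · 16/17 · ··· · 12/17 ≈ 0.3692.
P(at least two equal) = 1 − 0.3692 = 0.6308.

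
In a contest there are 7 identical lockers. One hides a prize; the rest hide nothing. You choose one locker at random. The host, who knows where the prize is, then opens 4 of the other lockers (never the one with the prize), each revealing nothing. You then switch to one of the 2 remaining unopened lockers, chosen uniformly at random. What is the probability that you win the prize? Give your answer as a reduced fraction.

3/7

Your original locker holds the prize with probability 1/7, so the other 6 collectively hold it with probability 6/7.
The host can always find 4 empty lockers to open, so the reveals don't change that 6/7; it is now spread over the 2 remaining unopened lockers.
P(win by switching) = (6/7) · (1/2) = 3/7.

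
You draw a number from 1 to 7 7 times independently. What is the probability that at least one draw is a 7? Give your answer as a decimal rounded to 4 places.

P(no draw is a 7) = (6/7)^7 ≈ 0.3399.
P(at least one) = 1 − 0.3399 = 0.6601.

0.6601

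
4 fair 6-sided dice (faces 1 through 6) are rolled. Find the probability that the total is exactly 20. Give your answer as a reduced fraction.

35/1296

There are 6^4 = 1296 equally likely outcomes.
The number of ordered 4-tuples from {1,…,6} summing to 20 is 35.
P(sum = 20) = 35/1296.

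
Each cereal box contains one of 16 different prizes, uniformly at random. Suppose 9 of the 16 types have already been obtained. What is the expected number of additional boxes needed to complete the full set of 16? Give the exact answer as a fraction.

1452/35

Starting from 9 distinct types, each trial gives a new one with probability (16−i)/16 when i types are held, so the wait for the next new type is 16/(16−i).
E = 16/7 + 16/6 + 16/5 + 16/4 + 16/3 + 16/2 + 16/1 = 1452/35.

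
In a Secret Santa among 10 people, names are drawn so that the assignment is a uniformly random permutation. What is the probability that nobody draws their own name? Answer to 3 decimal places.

0.368

This is the derangement probability: permutations of 10 with no fixed point.
D(10) = 10! · (1 − 1/1! + 1/2! − ··· + (−1)^10/10!) = 1334961.
P = 1334961/3628800 = 16481/44800 ≈ 0.368.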